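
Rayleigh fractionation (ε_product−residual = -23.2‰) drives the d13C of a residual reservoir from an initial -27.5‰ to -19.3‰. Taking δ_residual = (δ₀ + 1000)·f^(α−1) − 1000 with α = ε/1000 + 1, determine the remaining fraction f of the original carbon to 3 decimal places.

0.696

α − 1 = ε/1000 = -0.0232
(δ_res + 1000)/(δ₀ + 1000) = (-19.3 + 1000)/(-27.5 + 1000) = 980.7/972.5 = 1.008432
f = 1.008432^(1/-0.0232) = exp(ln(1.008432)/-0.0232) = exp(0.00840/-0.0232)
f = exp(-0.3619) = 0.6963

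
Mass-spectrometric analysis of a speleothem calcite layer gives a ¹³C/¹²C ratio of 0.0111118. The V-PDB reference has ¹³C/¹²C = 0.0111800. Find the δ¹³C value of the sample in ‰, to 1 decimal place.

-6.1‰

δ¹³C = (R_sample / R_standard − 1) × 1000
R_sample / R_standard = 0.0111118 / 0.0111800 = 0.993900
δ¹³C = (0.993900 − 1) × 1000 = -6.10‰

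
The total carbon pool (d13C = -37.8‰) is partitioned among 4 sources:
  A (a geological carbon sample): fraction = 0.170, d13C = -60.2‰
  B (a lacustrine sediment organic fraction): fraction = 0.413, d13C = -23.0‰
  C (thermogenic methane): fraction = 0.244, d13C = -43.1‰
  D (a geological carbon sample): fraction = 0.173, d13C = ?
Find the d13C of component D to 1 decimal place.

-43.6‰

Isotope mass balance: δ_bulk = Σ fᵢ·δᵢ.
-37.8 = 0.170×(-60.2) + 0.413×(-23.0) + 0.244×(-43.1) + 0.173×δ_D
0.173·δ_D = -37.8 − (-30.249) = -7.551
δ_D = -7.551 / 0.173 = -43.65‰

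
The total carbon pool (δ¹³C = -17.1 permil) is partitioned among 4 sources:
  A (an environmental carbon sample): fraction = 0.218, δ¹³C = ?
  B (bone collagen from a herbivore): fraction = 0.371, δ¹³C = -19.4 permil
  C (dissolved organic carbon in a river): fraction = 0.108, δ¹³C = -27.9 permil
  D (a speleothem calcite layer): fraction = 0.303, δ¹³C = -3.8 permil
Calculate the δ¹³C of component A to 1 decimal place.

-26.3 permil

Isotope mass balance: δ_bulk = Σ fᵢ·δᵢ.
-17.1 = 0.218×δ_A + 0.371×(-19.4) + 0.108×(-27.9) + 0.303×(-3.8)
0.218·δ_A = -17.1 − (-11.362) = -5.738
δ_A = -5.738 / 0.218 = -26.32 permil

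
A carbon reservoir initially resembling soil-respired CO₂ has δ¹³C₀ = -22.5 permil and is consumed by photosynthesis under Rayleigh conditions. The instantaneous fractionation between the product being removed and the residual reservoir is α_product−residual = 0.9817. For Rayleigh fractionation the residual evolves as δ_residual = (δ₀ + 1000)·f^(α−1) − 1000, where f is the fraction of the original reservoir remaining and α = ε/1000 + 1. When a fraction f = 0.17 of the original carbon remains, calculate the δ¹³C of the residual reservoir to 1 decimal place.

Rayleigh residual: δ_res = (δ₀ + 1000)·f^(α−1) − 1000
α − 1 = -0.01830
f^(α−1) = 0.17^(-0.01830) = 1.032958
δ_res = (-22.5 + 1000) × 1.032958 − 1000 = 1009.717 − 1000 = 9.72 permil

9.7 permil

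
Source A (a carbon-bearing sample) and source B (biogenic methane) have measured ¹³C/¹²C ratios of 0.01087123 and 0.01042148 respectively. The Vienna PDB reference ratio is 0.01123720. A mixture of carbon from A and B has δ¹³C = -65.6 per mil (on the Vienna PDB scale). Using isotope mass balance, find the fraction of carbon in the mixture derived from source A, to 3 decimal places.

δ_A = (0.01087123/0.01123720 − 1)×1000 = (0.967432 − 1)×1000 = -32.568 per mil
δ_B = (0.01042148/0.01123720 − 1)×1000 = (0.927409 − 1)×1000 = -72.591 per mil
f_A = (δ_mix − δ_B)/(δ_A − δ_B) = (-65.6 − (-72.591))/(-32.568 − (-72.591))
f_A = 6.991 / 40.023 = 0.1747

0.175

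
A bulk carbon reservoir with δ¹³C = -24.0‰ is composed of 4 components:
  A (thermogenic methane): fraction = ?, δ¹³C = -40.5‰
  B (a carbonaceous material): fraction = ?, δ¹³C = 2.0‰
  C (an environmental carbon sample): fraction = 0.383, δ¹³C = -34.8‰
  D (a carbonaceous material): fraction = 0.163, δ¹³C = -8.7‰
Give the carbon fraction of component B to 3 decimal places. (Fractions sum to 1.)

0.215

Let f_B and f_A be the unknown fractions; fractions sum to 1 so f_B + f_A = 0.454.
Mass balance: Σ fᵢ·δᵢ = δ_bulk ⇒ f_B·(2.0) + f_A·(-40.5) = -24.0 − (-14.746) = -9.254
Substitute f_A = 0.454 − f_B:
f_B·(2.0 − -40.5) = -9.254 − 0.454×(-40.5) = 9.133
f_B = 9.133 / 42.5 = 0.2149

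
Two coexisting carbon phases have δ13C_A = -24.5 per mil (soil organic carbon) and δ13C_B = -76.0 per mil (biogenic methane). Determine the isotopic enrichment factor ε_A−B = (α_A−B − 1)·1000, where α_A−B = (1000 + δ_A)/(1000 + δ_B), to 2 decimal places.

55.74 per mil

α_A−B = (1000 + -24.5) / (1000 + -76.0) = 975.5 / 924.0 = 1.055736
ε_A−B = (1.055736 − 1) × 1000 = 55.736 per mil
(The approximation ε ≈ δ_A − δ_B would give 51.5 per mil.)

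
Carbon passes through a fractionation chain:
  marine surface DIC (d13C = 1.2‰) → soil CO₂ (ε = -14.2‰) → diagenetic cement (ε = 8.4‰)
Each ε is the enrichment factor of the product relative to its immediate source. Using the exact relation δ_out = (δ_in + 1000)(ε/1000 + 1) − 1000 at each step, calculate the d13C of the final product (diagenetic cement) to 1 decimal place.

-4.7‰

step 1: δ = (1.20 + 1000)·(-14.2/1000 + 1) − 1000 = -13.02‰
step 2: δ = (-13.02 + 1000)·(8.4/1000 + 1) − 1000 = -4.73‰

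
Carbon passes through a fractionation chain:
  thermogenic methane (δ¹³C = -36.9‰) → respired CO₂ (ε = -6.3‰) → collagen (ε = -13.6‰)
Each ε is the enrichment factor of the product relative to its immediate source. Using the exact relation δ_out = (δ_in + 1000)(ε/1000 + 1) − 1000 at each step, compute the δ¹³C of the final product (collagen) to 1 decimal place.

-56.0‰

step 1: δ = (-36.90 + 1000)·(-6.3/1000 + 1) − 1000 = -42.97‰
step 2: δ = (-42.97 + 1000)·(-13.6/1000 + 1) − 1000 = -55.98‰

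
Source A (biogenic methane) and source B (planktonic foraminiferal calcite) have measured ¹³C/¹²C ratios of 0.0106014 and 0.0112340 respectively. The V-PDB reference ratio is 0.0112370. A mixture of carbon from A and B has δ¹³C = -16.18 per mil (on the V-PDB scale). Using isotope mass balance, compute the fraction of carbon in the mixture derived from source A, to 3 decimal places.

δ_A = (0.0106014/0.0112370 − 1)×1000 = (0.943437 − 1)×1000 = -56.563 per mil
δ_B = (0.0112340/0.0112370 − 1)×1000 = (0.999733 − 1)×1000 = -0.267 per mil
f_A = (δ_mix − δ_B)/(δ_A − δ_B) = (-16.18 − (-0.267))/(-56.563 − (-0.267))
f_A = -15.913 / -56.296 = 0.2827

0.283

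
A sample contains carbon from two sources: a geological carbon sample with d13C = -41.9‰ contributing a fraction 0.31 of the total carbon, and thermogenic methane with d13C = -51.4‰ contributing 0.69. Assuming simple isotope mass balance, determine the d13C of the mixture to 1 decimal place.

-48.5‰

δ_mix = f_A·δ_A + f_B·δ_B
δ_mix = 0.31 × (-41.9) + 0.69 × (-51.4)
δ_mix = -12.99 + -35.47 = -48.45‰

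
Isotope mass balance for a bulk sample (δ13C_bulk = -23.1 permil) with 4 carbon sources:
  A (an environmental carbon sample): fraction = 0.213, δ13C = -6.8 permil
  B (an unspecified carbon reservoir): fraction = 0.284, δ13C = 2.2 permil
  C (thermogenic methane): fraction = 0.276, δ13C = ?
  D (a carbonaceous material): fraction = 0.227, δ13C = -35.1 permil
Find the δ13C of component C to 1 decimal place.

Isotope mass balance: δ_bulk = Σ fᵢ·δᵢ.
-23.1 = 0.213×(-6.8) + 0.284×(2.2) + 0.276×δ_C + 0.227×(-35.1)
0.276·δ_C = -23.1 − (-8.791) = -14.309
δ_C = -14.309 / 0.276 = -51.84 permil

-51.8 permil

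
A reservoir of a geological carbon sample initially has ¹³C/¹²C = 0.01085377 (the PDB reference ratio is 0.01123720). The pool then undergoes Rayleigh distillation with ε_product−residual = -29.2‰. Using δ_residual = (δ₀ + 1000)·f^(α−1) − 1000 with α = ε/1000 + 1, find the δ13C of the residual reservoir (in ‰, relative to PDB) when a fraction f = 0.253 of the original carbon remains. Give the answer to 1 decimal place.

5.4‰

δ₀ = (0.01085377/0.01123720 − 1)×1000 = (0.965879 − 1)×1000 = -34.121‰
α − 1 = ε/1000 = -0.0292
f^(α−1) = 0.253^(-0.0292) = 1.040948
δ_res = (-34.121 + 1000) × 1.040948 − 1000 = 1005.429 − 1000 = 5.43‰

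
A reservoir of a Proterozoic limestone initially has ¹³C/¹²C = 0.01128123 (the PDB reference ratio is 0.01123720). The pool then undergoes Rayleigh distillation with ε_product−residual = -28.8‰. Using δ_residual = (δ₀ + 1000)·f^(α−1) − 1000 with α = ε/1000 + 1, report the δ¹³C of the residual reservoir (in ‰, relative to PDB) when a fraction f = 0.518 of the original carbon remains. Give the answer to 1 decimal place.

23.1‰

δ₀ = (0.01128123/0.01123720 − 1)×1000 = (1.003918 − 1)×1000 = 3.918‰
α − 1 = ε/1000 = -0.0288
f^(α−1) = 0.518^(-0.0288) = 1.019125
δ_res = (3.918 + 1000) × 1.019125 − 1000 = 1023.118 − 1000 = 23.12‰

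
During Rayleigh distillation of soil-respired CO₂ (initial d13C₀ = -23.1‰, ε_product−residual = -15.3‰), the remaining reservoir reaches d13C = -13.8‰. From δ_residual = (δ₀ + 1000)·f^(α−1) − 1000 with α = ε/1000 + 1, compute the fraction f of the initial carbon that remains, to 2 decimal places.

0.54

α − 1 = ε/1000 = -0.0153
(δ_res + 1000)/(δ₀ + 1000) = (-13.8 + 1000)/(-23.1 + 1000) = 986.2/976.9 = 1.009520
f = 1.009520^(1/-0.0153) = exp(ln(1.009520)/-0.0153) = exp(0.00947/-0.0153)
f = exp(-0.6193) = 0.5383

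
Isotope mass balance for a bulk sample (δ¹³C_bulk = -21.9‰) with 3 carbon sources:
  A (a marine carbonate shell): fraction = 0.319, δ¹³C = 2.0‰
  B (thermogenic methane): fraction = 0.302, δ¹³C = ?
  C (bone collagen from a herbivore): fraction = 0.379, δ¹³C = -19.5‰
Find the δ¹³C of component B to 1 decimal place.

Isotope mass balance: δ_bulk = Σ fᵢ·δᵢ.
-21.9 = 0.319×(2.0) + 0.302×δ_B + 0.379×(-19.5)
0.302·δ_B = -21.9 − (-6.753) = -15.147
δ_B = -15.147 / 0.302 = -50.16‰

-50.2‰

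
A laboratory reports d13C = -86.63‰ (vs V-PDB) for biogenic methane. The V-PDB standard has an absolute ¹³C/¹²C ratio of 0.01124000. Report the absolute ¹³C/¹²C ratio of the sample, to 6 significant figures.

R_sample = R_standard × (d13C/1000 + 1)
R_sample = 0.01124000 × (-86.63/1000 + 1) = 0.01124000 × 0.913370
R_sample = 0.0102663

0.0102663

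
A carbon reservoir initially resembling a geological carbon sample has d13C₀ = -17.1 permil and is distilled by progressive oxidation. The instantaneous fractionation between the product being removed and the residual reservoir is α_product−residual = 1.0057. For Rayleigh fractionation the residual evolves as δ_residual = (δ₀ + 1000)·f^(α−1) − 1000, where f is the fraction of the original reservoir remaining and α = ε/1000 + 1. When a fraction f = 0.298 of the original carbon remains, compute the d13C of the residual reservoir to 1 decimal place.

Rayleigh residual: δ_res = (δ₀ + 1000)·f^(α−1) − 1000
α − 1 = 0.00570
f^(α−1) = 0.298^(0.00570) = 0.993123
δ_res = (-17.1 + 1000) × 0.993123 − 1000 = 976.141 − 1000 = -23.86 permil

-23.9 permil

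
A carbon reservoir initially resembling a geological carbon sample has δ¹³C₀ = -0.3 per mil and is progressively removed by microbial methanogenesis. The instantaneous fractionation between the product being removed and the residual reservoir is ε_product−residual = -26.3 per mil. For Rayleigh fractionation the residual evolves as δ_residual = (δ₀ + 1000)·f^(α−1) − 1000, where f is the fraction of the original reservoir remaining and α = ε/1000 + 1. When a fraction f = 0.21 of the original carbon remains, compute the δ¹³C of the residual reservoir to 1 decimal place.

Rayleigh residual: δ_res = (δ₀ + 1000)·f^(α−1) − 1000
α = ε/1000 + 1 = 0.97370, so α − 1 = -0.02630
f^(α−1) = 0.21^(-0.02630) = 1.041899
δ_res = (-0.3 + 1000) × 1.041899 − 1000 = 1041.586 − 1000 = 41.59 per mil

41.6 per mil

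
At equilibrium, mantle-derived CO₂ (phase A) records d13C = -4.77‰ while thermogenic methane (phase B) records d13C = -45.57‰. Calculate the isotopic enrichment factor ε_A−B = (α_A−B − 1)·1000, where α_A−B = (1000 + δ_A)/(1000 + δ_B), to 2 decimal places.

α_A−B = (1000 + -4.77) / (1000 + -45.57) = 995.23 / 954.43 = 1.042748
ε_A−B = (1.042748 − 1) × 1000 = 42.748‰
(The approximation ε ≈ δ_A − δ_B would give 40.80‰.)

42.75‰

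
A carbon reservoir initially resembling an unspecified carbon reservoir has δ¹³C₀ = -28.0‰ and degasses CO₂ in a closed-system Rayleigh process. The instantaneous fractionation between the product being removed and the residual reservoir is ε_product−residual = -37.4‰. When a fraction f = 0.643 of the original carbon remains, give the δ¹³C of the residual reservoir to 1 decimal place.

-11.8‰

Rayleigh residual: δ_res = (δ₀ + 1000)·f^(α−1) − 1000
α = ε/1000 + 1 = 0.96260, so α − 1 = -0.03740
f^(α−1) = 0.643^(-0.03740) = 1.016653
δ_res = (-28.0 + 1000) × 1.016653 − 1000 = 988.187 − 1000 = -11.81‰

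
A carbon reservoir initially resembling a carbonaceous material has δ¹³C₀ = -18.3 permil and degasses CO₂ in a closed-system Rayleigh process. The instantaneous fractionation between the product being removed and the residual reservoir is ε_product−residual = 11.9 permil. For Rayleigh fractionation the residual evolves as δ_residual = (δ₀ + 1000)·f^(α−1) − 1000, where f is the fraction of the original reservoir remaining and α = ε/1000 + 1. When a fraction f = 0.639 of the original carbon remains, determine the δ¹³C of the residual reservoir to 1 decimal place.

Rayleigh residual: δ_res = (δ₀ + 1000)·f^(α−1) − 1000
α = ε/1000 + 1 = 1.01190, so α − 1 = 0.01190
f^(α−1) = 0.639^(0.01190) = 0.994685
δ_res = (-18.3 + 1000) × 0.994685 − 1000 = 976.482 − 1000 = -23.52 permil

-23.5 permil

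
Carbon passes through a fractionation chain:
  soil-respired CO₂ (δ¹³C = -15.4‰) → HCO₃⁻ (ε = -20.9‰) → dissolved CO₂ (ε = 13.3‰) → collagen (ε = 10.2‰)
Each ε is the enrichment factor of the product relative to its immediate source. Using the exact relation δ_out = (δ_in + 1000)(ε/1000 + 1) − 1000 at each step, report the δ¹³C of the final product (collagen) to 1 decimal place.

step 1: δ = (-15.40 + 1000)·(-20.9/1000 + 1) − 1000 = -35.98‰
step 2: δ = (-35.98 + 1000)·(13.3/1000 + 1) − 1000 = -23.16‰
step 3: δ = (-23.16 + 1000)·(10.2/1000 + 1) − 1000 = -13.19‰

-13.2‰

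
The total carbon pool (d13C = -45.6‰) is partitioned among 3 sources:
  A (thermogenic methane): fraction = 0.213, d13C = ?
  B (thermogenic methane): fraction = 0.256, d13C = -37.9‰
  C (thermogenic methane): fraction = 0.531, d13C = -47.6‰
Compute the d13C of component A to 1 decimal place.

Isotope mass balance: δ_bulk = Σ fᵢ·δᵢ.
-45.6 = 0.213×δ_A + 0.256×(-37.9) + 0.531×(-47.6)
0.213·δ_A = -45.6 − (-34.978) = -10.622
δ_A = -10.622 / 0.213 = -49.87‰

-49.9‰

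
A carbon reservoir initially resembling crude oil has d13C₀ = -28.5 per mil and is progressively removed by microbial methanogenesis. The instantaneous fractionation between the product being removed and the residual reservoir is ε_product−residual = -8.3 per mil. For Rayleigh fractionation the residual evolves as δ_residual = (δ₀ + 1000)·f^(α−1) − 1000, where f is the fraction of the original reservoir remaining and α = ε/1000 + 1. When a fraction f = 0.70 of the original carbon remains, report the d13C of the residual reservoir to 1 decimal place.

Rayleigh residual: δ_res = (δ₀ + 1000)·f^(α−1) − 1000
α = ε/1000 + 1 = 0.99170, so α − 1 = -0.00830
f^(α−1) = 0.70^(-0.00830) = 1.002965
δ_res = (-28.5 + 1000) × 1.002965 − 1000 = 974.380 − 1000 = -25.62 per mil

-25.6 per mil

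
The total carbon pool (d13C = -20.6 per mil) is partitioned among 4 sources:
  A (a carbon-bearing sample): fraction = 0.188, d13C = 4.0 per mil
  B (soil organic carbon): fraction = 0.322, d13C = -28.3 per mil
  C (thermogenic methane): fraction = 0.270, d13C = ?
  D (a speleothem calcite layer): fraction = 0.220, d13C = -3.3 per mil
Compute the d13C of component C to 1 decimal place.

Isotope mass balance: δ_bulk = Σ fᵢ·δᵢ.
-20.6 = 0.188×(4.0) + 0.322×(-28.3) + 0.270×δ_C + 0.220×(-3.3)
0.270·δ_C = -20.6 − (-9.087) = -11.513
δ_C = -11.513 / 0.270 = -42.64 per mil

-42.6 per mil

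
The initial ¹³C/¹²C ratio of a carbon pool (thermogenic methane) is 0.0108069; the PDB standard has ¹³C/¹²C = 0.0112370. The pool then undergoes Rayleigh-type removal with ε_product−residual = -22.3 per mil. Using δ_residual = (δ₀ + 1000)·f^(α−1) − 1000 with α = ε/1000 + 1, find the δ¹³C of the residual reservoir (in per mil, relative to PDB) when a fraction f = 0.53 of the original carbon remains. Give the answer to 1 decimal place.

-24.6 per mil

δ₀ = (0.0108069/0.0112370 − 1)×1000 = (0.961725 − 1)×1000 = -38.275 per mil
α − 1 = ε/1000 = -0.0223
f^(α−1) = 0.53^(-0.0223) = 1.014258
δ_res = (-38.275 + 1000) × 1.014258 − 1000 = 975.437 − 1000 = -24.56 per mil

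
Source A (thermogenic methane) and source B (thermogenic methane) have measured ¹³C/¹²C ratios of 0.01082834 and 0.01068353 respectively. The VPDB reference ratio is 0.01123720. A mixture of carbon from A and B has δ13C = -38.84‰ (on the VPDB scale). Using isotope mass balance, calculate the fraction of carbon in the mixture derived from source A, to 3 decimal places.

δ_A = (0.01082834/0.01123720 − 1)×1000 = (0.963615 − 1)×1000 = -36.385‰
δ_B = (0.01068353/0.01123720 − 1)×1000 = (0.950729 − 1)×1000 = -49.271‰
f_A = (δ_mix − δ_B)/(δ_A − δ_B) = (-38.84 − (-49.271))/(-36.385 − (-49.271))
f_A = 10.431 / 12.887 = 0.8095

0.809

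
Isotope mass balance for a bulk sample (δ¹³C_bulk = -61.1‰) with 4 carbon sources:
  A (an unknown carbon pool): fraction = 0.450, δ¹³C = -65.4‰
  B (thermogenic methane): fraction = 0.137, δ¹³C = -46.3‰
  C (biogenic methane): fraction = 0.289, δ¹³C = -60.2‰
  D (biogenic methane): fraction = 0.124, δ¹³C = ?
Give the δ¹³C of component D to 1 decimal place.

-63.9‰

Isotope mass balance: δ_bulk = Σ fᵢ·δᵢ.
-61.1 = 0.450×(-65.4) + 0.137×(-46.3) + 0.289×(-60.2) + 0.124×δ_D
0.124·δ_D = -61.1 − (-53.171) = -7.929
δ_D = -7.929 / 0.124 = -63.94‰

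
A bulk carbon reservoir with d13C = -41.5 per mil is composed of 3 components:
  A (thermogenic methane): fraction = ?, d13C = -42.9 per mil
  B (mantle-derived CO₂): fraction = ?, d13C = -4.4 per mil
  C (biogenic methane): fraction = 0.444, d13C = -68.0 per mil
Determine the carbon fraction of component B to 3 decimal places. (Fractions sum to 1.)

Let f_B and f_A be the unknown fractions; fractions sum to 1 so f_B + f_A = 0.556.
Mass balance: Σ fᵢ·δᵢ = δ_bulk ⇒ f_B·(-4.4) + f_A·(-42.9) = -41.5 − (-30.192) = -11.308
Substitute f_A = 0.556 − f_B:
f_B·(-4.4 − -42.9) = -11.308 − 0.556×(-42.9) = 12.544
f_B = 12.544 / 38.5 = 0.3258

0.326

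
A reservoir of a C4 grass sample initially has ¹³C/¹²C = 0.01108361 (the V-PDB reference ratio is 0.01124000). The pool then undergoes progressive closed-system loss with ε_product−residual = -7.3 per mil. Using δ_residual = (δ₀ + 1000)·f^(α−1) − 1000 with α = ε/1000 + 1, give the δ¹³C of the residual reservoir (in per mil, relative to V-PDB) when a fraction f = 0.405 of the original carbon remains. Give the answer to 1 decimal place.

δ₀ = (0.01108361/0.01124000 − 1)×1000 = (0.986086 − 1)×1000 = -13.914 per mil
α − 1 = ε/1000 = -0.0073
f^(α−1) = 0.405^(-0.0073) = 1.006620
δ_res = (-13.914 + 1000) × 1.006620 − 1000 = 992.614 − 1000 = -7.39 per mil

-7.4 per mil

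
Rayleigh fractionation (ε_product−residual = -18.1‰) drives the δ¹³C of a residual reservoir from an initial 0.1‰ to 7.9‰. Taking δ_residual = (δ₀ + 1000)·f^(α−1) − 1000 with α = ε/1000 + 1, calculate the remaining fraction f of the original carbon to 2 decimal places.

0.65

α − 1 = ε/1000 = -0.0181
(δ_res + 1000)/(δ₀ + 1000) = (7.9 + 1000)/(0.1 + 1000) = 1007.9/1000.1 = 1.007799
f = 1.007799^(1/-0.0181) = exp(ln(1.007799)/-0.0181) = exp(0.00777/-0.0181)
f = exp(-0.4292) = 0.6510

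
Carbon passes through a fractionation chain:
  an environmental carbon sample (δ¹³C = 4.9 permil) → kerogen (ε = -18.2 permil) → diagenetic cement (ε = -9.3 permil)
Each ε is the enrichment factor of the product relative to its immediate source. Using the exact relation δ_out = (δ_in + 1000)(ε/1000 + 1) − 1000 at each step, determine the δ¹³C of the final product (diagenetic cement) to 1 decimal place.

step 1: δ = (4.90 + 1000)·(-18.2/1000 + 1) − 1000 = -13.39 permil
step 2: δ = (-13.39 + 1000)·(-9.3/1000 + 1) − 1000 = -22.56 permil

-22.6 permil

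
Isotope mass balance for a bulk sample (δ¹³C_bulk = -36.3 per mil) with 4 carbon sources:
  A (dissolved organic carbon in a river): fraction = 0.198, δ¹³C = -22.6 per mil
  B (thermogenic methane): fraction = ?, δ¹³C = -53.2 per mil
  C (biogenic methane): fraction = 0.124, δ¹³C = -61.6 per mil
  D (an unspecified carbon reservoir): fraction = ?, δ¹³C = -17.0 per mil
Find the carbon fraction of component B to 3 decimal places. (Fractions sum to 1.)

0.350

Let f_B and f_D be the unknown fractions; fractions sum to 1 so f_B + f_D = 0.678.
Mass balance: Σ fᵢ·δᵢ = δ_bulk ⇒ f_B·(-53.2) + f_D·(-17.0) = -36.3 − (-12.113) = -24.187
Substitute f_D = 0.678 − f_B:
f_B·(-53.2 − -17.0) = -24.187 − 0.678×(-17.0) = -12.661
f_B = -12.661 / -36.2 = 0.3497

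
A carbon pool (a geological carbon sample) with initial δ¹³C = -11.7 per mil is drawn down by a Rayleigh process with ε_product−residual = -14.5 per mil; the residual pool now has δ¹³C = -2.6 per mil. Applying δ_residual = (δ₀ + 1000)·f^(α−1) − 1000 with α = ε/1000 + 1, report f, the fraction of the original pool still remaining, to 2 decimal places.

0.53

α − 1 = ε/1000 = -0.0145
(δ_res + 1000)/(δ₀ + 1000) = (-2.6 + 1000)/(-11.7 + 1000) = 997.4/988.3 = 1.009208
f = 1.009208^(1/-0.0145) = exp(ln(1.009208)/-0.0145) = exp(0.00917/-0.0145)
f = exp(-0.6321) = 0.5315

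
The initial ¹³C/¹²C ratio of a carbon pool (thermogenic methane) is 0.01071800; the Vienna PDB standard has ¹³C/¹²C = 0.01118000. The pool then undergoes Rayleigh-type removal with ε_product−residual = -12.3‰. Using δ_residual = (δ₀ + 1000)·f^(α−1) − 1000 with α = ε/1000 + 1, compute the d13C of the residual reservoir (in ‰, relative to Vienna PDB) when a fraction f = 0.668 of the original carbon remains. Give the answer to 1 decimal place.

-36.6‰

δ₀ = (0.01071800/0.01118000 − 1)×1000 = (0.958676 − 1)×1000 = -41.324‰
α − 1 = ε/1000 = -0.0123
f^(α−1) = 0.668^(-0.0123) = 1.004975
δ_res = (-41.324 + 1000) × 1.004975 − 1000 = 963.446 − 1000 = -36.55‰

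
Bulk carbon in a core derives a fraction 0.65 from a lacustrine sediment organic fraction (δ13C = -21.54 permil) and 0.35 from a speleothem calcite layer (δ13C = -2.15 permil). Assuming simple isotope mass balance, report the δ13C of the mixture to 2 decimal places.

-14.75 permil

δ_mix = f_A·δ_A + f_B·δ_B
δ_mix = 0.65 × (-21.54) + 0.35 × (-2.15)
δ_mix = -14.001 + -0.752 = -14.753 permil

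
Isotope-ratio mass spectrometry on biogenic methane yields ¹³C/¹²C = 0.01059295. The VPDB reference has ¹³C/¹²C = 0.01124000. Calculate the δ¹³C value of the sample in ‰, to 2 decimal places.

δ¹³C = (R_sample / R_standard − 1) × 1000
R_sample / R_standard = 0.01059295 / 0.01124000 = 0.942433
δ¹³C = (0.942433 − 1) × 1000 = -57.567‰

-57.57‰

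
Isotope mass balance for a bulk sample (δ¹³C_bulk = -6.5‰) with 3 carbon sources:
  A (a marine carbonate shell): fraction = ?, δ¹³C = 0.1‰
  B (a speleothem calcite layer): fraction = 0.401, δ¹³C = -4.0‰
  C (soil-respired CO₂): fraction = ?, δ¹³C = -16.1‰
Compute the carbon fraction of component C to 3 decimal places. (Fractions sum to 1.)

Let f_C and f_A be the unknown fractions; fractions sum to 1 so f_C + f_A = 0.599.
Mass balance: Σ fᵢ·δᵢ = δ_bulk ⇒ f_C·(-16.1) + f_A·(0.1) = -6.5 − (-1.604) = -4.896
Substitute f_A = 0.599 − f_C:
f_C·(-16.1 − 0.1) = -4.896 − 0.599×(0.1) = -4.956
f_C = -4.956 / -16.2 = 0.3059

0.306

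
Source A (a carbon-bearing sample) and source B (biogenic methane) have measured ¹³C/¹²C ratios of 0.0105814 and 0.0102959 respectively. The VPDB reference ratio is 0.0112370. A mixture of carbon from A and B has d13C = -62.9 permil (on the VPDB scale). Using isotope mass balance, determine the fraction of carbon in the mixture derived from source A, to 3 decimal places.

0.821

δ_A = (0.0105814/0.0112370 − 1)×1000 = (0.941657 − 1)×1000 = -58.343 permil
δ_B = (0.0102959/0.0112370 − 1)×1000 = (0.916250 − 1)×1000 = -83.750 permil
f_A = (δ_mix − δ_B)/(δ_A − δ_B) = (-62.9 − (-83.750))/(-58.343 − (-83.750))
f_A = 20.850 / 25.407 = 0.8206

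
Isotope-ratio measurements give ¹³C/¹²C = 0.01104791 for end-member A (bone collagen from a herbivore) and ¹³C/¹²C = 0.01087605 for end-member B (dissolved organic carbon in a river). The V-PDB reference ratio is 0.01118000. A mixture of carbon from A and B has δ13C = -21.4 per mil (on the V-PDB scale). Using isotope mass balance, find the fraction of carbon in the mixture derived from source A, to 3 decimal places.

δ_A = (0.01104791/0.01118000 − 1)×1000 = (0.988185 − 1)×1000 = -11.815 per mil
δ_B = (0.01087605/0.01118000 − 1)×1000 = (0.972813 − 1)×1000 = -27.187 per mil
f_A = (δ_mix − δ_B)/(δ_A − δ_B) = (-21.4 − (-27.187))/(-11.815 − (-27.187))
f_A = 5.787 / 15.372 = 0.3765

0.376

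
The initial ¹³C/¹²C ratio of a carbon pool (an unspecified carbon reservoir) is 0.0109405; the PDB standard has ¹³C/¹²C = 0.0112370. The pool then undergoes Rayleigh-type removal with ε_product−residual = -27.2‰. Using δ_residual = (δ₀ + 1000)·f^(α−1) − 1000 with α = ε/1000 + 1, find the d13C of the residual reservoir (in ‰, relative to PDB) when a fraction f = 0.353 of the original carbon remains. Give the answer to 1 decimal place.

δ₀ = (0.0109405/0.0112370 − 1)×1000 = (0.973614 − 1)×1000 = -26.386‰
α − 1 = ε/1000 = -0.0272
f^(α−1) = 0.353^(-0.0272) = 1.028728
δ_res = (-26.386 + 1000) × 1.028728 − 1000 = 1001.584 − 1000 = 1.58‰

1.6‰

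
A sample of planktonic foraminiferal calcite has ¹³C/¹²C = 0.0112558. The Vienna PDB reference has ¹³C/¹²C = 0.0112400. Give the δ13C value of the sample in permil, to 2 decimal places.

1.41 permil

δ13C = (R_sample / R_standard − 1) × 1000
R_sample / R_standard = 0.0112558 / 0.0112400 = 1.001406
δ13C = (1.001406 − 1) × 1000 = 1.406 permil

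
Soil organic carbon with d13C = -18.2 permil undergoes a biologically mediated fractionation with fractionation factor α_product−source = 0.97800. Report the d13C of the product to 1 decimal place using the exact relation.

δ_product = (δ_source + 1000)·α − 1000
δ_product = (-18.2 + 1000) × 0.97800 − 1000
δ_product = 960.200 − 1000 = -39.80 permil

-39.8 permil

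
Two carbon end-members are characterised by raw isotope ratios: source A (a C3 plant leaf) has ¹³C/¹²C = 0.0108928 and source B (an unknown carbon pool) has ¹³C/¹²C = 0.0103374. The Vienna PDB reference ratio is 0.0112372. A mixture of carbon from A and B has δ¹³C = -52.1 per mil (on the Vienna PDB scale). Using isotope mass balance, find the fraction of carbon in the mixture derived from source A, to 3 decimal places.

0.566

δ_A = (0.0108928/0.0112372 − 1)×1000 = (0.969352 − 1)×1000 = -30.648 per mil
δ_B = (0.0103374/0.0112372 − 1)×1000 = (0.919927 − 1)×1000 = -80.073 per mil
f_A = (δ_mix − δ_B)/(δ_A − δ_B) = (-52.1 − (-80.073))/(-30.648 − (-80.073))
f_A = 27.973 / 49.425 = 0.5660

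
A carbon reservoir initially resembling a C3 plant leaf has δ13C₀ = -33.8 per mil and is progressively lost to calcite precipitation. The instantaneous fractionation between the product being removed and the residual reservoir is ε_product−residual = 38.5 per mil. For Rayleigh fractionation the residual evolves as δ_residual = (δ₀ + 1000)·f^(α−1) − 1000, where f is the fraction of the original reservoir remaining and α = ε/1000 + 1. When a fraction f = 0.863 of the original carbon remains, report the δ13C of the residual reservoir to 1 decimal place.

Rayleigh residual: δ_res = (δ₀ + 1000)·f^(α−1) − 1000
α = ε/1000 + 1 = 1.03850, so α − 1 = 0.03850
f^(α−1) = 0.863^(0.03850) = 0.994343
δ_res = (-33.8 + 1000) × 0.994343 − 1000 = 960.735 − 1000 = -39.27 per mil

-39.3 per mil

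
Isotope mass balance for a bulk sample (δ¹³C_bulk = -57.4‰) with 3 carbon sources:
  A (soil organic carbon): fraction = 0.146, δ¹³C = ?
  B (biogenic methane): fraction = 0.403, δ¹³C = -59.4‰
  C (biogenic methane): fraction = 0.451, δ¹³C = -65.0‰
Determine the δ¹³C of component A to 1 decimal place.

-28.4‰

Isotope mass balance: δ_bulk = Σ fᵢ·δᵢ.
-57.4 = 0.146×δ_A + 0.403×(-59.4) + 0.451×(-65.0)
0.146·δ_A = -57.4 − (-53.253) = -4.147
δ_A = -4.147 / 0.146 = -28.40‰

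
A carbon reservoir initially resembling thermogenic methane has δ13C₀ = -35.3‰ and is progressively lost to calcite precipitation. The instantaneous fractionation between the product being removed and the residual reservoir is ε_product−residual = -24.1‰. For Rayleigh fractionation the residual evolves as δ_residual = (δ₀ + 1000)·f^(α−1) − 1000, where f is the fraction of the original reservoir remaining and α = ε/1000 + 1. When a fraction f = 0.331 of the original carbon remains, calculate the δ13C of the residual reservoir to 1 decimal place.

Rayleigh residual: δ_res = (δ₀ + 1000)·f^(α−1) − 1000
α = ε/1000 + 1 = 0.97590, so α − 1 = -0.02410
f^(α−1) = 0.331^(-0.02410) = 1.027004
δ_res = (-35.3 + 1000) × 1.027004 − 1000 = 990.751 − 1000 = -9.25‰

-9.2‰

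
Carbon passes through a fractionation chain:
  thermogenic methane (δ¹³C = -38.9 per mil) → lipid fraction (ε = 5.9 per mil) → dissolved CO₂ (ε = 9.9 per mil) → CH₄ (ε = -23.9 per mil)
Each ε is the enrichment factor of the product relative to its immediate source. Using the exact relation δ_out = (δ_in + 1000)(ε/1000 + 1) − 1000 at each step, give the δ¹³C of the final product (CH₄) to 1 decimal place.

step 1: δ = (-38.90 + 1000)·(5.9/1000 + 1) − 1000 = -33.23 per mil
step 2: δ = (-33.23 + 1000)·(9.9/1000 + 1) − 1000 = -23.66 per mil
step 3: δ = (-23.66 + 1000)·(-23.9/1000 + 1) − 1000 = -46.99 per mil

-47.0 per mil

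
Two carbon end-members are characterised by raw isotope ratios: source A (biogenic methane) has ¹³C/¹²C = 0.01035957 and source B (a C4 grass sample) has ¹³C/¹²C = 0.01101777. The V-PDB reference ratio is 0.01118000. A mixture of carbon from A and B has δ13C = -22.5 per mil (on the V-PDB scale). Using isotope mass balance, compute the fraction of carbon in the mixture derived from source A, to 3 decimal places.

δ_A = (0.01035957/0.01118000 − 1)×1000 = (0.926616 − 1)×1000 = -73.384 per mil
δ_B = (0.01101777/0.01118000 − 1)×1000 = (0.985489 − 1)×1000 = -14.511 per mil
f_A = (δ_mix − δ_B)/(δ_A − δ_B) = (-22.5 − (-14.511))/(-73.384 − (-14.511))
f_A = -7.989 / -58.873 = 0.1357

0.136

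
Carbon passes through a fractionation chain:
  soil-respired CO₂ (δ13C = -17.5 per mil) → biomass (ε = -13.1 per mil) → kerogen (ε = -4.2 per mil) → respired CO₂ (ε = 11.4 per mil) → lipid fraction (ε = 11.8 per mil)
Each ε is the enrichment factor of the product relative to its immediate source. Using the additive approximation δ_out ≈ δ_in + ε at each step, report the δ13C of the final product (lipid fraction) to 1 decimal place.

-11.6 per mil

step 1: δ ≈ -17.5 + (-13.1) = -30.6 per mil
step 2: δ ≈ -30.6 + (-4.2) = -34.8 per mil
step 3: δ ≈ -34.8 + (11.4) = -23.4 per mil
step 4: δ ≈ -23.4 + (11.8) = -11.6 per mil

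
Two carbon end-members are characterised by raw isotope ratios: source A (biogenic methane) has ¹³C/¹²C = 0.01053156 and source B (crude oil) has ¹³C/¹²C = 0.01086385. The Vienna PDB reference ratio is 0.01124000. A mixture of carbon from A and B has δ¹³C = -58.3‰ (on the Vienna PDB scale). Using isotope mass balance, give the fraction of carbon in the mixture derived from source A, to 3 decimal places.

δ_A = (0.01053156/0.01124000 − 1)×1000 = (0.936972 − 1)×1000 = -63.028‰
δ_B = (0.01086385/0.01124000 − 1)×1000 = (0.966535 − 1)×1000 = -33.465‰
f_A = (δ_mix − δ_B)/(δ_A − δ_B) = (-58.3 − (-33.465))/(-63.028 − (-33.465))
f_A = -24.835 / -29.563 = 0.8401

0.840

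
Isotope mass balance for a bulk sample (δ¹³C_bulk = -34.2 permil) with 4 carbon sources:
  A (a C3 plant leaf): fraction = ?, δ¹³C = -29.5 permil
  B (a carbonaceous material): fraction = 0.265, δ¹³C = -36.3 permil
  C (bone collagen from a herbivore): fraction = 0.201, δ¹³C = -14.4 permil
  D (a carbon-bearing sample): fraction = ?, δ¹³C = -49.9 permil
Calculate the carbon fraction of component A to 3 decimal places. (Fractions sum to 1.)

Let f_A and f_D be the unknown fractions; fractions sum to 1 so f_A + f_D = 0.534.
Mass balance: Σ fᵢ·δᵢ = δ_bulk ⇒ f_A·(-29.5) + f_D·(-49.9) = -34.2 − (-12.514) = -21.686
Substitute f_D = 0.534 − f_A:
f_A·(-29.5 − -49.9) = -21.686 − 0.534×(-49.9) = 4.960
f_A = 4.960 / 20.4 = 0.2432

0.243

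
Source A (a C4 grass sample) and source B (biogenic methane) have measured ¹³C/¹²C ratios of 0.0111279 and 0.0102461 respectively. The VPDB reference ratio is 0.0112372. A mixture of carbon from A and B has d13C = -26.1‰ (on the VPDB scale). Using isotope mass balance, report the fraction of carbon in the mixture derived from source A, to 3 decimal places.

δ_A = (0.0111279/0.0112372 − 1)×1000 = (0.990273 − 1)×1000 = -9.727‰
δ_B = (0.0102461/0.0112372 − 1)×1000 = (0.911802 − 1)×1000 = -88.198‰
f_A = (δ_mix − δ_B)/(δ_A − δ_B) = (-26.1 − (-88.198))/(-9.727 − (-88.198))
f_A = 62.098 / 78.472 = 0.7913

0.791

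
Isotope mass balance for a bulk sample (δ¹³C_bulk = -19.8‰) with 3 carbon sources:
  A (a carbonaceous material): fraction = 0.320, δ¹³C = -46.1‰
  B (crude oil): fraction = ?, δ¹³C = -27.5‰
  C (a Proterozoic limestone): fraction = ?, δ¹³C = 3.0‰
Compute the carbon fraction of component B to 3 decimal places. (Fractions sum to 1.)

0.232

Let f_B and f_C be the unknown fractions; fractions sum to 1 so f_B + f_C = 0.680.
Mass balance: Σ fᵢ·δᵢ = δ_bulk ⇒ f_B·(-27.5) + f_C·(3.0) = -19.8 − (-14.752) = -5.048
Substitute f_C = 0.680 − f_B:
f_B·(-27.5 − 3.0) = -5.048 − 0.680×(3.0) = -7.088
f_B = -7.088 / -30.5 = 0.2324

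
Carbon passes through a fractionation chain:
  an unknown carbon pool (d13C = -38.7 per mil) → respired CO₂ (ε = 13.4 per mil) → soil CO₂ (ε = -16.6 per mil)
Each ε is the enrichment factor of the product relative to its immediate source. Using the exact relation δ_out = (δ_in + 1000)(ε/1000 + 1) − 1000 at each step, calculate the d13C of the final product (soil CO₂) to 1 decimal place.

-42.0 per mil

step 1: δ = (-38.70 + 1000)·(13.4/1000 + 1) − 1000 = -25.82 per mil
step 2: δ = (-25.82 + 1000)·(-16.6/1000 + 1) − 1000 = -41.99 per mil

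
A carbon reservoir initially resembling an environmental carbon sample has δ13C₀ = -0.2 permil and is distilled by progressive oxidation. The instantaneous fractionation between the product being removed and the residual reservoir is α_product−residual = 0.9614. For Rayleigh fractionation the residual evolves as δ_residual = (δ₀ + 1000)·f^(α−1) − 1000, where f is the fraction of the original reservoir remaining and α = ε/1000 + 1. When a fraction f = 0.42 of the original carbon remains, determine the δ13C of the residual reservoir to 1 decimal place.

33.8 permil

Rayleigh residual: δ_res = (δ₀ + 1000)·f^(α−1) − 1000
α − 1 = -0.03860
f^(α−1) = 0.42^(-0.03860) = 1.034052
δ_res = (-0.2 + 1000) × 1.034052 − 1000 = 1033.846 − 1000 = 33.85 permil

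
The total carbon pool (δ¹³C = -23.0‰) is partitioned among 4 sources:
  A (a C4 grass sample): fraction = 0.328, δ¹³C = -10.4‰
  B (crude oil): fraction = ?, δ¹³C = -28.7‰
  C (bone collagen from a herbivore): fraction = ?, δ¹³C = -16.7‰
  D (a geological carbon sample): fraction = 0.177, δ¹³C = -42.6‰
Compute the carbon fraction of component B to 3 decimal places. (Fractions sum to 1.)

0.315

Let f_B and f_C be the unknown fractions; fractions sum to 1 so f_B + f_C = 0.495.
Mass balance: Σ fᵢ·δᵢ = δ_bulk ⇒ f_B·(-28.7) + f_C·(-16.7) = -23.0 − (-10.951) = -12.049
Substitute f_C = 0.495 − f_B:
f_B·(-28.7 − -16.7) = -12.049 − 0.495×(-16.7) = -3.782
f_B = -3.782 / -12.0 = 0.3152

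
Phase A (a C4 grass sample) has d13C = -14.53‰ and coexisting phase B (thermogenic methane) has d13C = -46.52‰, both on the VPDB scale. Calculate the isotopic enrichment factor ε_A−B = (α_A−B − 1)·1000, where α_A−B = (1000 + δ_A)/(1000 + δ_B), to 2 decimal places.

33.55‰

α_A−B = (1000 + -14.53) / (1000 + -46.52) = 985.47 / 953.48 = 1.033551
ε_A−B = (1.033551 − 1) × 1000 = 33.551‰
(The approximation ε ≈ δ_A − δ_B would give 31.99‰.)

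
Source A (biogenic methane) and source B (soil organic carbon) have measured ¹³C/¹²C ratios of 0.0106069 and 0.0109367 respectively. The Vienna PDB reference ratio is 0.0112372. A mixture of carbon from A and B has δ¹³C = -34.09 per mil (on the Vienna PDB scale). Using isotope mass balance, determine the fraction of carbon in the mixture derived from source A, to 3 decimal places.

0.250

δ_A = (0.0106069/0.0112372 − 1)×1000 = (0.943910 − 1)×1000 = -56.090 per mil
δ_B = (0.0109367/0.0112372 − 1)×1000 = (0.973258 − 1)×1000 = -26.742 per mil
f_A = (δ_mix − δ_B)/(δ_A − δ_B) = (-34.09 − (-26.742))/(-56.090 − (-26.742))
f_A = -7.348 / -29.349 = 0.2504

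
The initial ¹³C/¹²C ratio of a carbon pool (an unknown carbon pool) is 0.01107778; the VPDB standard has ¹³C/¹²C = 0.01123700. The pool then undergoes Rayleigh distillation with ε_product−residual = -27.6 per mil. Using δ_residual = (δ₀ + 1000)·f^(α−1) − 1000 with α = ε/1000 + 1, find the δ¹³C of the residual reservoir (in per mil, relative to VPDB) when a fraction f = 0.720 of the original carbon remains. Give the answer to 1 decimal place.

δ₀ = (0.01107778/0.01123700 − 1)×1000 = (0.985831 − 1)×1000 = -14.169 per mil
α − 1 = ε/1000 = -0.0276
f^(α−1) = 0.720^(-0.0276) = 1.009108
δ_res = (-14.169 + 1000) × 1.009108 − 1000 = 994.810 − 1000 = -5.19 per mil

-5.2 per mil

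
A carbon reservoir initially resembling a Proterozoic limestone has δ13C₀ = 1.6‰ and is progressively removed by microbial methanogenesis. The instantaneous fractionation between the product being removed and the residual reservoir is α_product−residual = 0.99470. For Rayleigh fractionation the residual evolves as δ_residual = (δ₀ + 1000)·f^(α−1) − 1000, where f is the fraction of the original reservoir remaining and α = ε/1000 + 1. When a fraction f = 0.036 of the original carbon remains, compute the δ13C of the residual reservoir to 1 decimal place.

Rayleigh residual: δ_res = (δ₀ + 1000)·f^(α−1) − 1000
α − 1 = -0.00530
f^(α−1) = 0.036^(-0.00530) = 1.017775
δ_res = (1.6 + 1000) × 1.017775 − 1000 = 1019.403 − 1000 = 19.40‰

19.4‰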